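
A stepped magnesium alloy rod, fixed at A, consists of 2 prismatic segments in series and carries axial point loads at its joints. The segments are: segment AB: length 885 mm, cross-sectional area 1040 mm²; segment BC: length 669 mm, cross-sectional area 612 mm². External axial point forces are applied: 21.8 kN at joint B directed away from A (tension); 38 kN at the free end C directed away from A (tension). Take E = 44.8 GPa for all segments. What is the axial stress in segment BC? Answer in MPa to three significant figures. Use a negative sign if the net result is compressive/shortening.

62.1 MPa

Internal axial forces (sectioning from the free end, tension +): N_BC = 38 kN, N_AB = 59.8 kN.
σ_BC = N_BC/A_BC = 38000/612 = 62.09 MPa.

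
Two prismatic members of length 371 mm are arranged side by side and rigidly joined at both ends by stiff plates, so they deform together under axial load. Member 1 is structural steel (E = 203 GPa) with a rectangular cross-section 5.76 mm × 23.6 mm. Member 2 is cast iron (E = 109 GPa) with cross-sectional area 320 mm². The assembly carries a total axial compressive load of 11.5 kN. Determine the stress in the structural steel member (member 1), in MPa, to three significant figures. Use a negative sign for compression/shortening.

-37.4 MPa

A_1 = 135.9 mm².
Equal strain + equilibrium ⇒ each member carries load in proportion to AE: A₁E₁ = 27600000 N, A₂E₂ = 34880000 N, ΣAE = 62480000 N.
σ₁ = P·E₁/ΣAE = -11500·203000/62480000 = -37.37 MPa.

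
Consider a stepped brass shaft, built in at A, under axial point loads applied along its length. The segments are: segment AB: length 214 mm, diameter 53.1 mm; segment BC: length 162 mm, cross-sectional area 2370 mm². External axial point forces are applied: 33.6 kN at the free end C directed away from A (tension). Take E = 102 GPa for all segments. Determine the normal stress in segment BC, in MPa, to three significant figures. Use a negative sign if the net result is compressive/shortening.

14.2 MPa

Internal axial forces (sectioning from the free end, tension +): N_BC = 33.6 kN, N_AB = 33.6 kN.
σ_BC = N_BC/A_BC = 33600/2370 = 14.18 MPa.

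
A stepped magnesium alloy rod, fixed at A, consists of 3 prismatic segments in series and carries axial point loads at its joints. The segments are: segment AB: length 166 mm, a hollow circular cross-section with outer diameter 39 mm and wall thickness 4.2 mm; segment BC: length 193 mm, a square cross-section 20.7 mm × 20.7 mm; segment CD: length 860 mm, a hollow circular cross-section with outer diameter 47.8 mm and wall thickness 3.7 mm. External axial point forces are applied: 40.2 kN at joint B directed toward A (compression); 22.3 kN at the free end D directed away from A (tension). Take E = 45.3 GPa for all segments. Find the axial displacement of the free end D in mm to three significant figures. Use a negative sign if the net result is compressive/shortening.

0.905 mm

Internal axial forces (sectioning from the free end, tension +): N_CD = 22.3 kN, N_BC = 22.3 kN, N_AB = -17.9 kN.
A_AB = 459.2 mm².
A_BC = 428.5 mm².
A_CD = 512.6 mm².
δ_AB = -17900·166/(459.2·45300) = -0.1429 mm
δ_BC = 22300·193/(428.5·45300) = 0.2217 mm
δ_CD = 22300·860/(512.6·45300) = 0.8259 mm
δ = Σδ_i = 0.9048 mm.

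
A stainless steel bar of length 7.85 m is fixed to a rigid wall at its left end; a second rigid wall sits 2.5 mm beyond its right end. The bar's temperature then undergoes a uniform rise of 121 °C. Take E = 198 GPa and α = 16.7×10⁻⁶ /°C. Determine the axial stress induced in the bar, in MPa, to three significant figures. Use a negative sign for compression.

-337 MPa

Free thermal expansion αLΔT = 16.7e-6 · 7850 · 121 = 15.86 mm.
The walls engage after the gap closes; constrained expansion = 15.86 − 2.5 = 13.36 mm.
The walls impose strain ε = −(13.36)/7850 = -1.7022e-03; σ = Eε = 198000 · -1.7022e-03 = -337 MPa.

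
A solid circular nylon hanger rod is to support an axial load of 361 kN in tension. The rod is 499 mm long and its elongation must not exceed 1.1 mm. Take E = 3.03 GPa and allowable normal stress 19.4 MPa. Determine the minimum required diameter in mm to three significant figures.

262 mm

Required area A ≥ P/σ_allow = 361000/19.4 = 18610 mm².
For a solid circular section, d ≥ √(4A/π) = 153.9 mm.
Elongation limit: A ≥ PL/(Eδ_allow) = 361000·499/(3030·1.1) = 54050 mm² ⇒ d ≥ 262.3 mm.
The elongation limit governs.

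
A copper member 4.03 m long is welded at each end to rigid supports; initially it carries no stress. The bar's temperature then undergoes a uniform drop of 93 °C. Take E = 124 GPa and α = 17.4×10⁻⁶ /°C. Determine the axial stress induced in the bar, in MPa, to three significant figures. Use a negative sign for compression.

Free thermal expansion αLΔT = 17.4e-6 · 4030 · -93 = -6.521 mm.
The walls impose strain ε = −(-6.521)/4030 = 1.6182e-03; σ = Eε = 124000 · 1.6182e-03 = 200.7 MPa.

201 MPa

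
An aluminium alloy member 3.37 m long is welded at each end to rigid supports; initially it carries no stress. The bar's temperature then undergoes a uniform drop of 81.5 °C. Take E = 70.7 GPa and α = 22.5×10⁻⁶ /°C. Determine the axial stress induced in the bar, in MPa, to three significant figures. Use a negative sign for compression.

130 MPa

Free thermal expansion αLΔT = 22.5e-6 · 3370 · -81.5 = -6.18 mm.
The walls impose strain ε = −(-6.18)/3370 = 1.8337e-03; σ = Eε = 70700 · 1.8337e-03 = 129.6 MPa.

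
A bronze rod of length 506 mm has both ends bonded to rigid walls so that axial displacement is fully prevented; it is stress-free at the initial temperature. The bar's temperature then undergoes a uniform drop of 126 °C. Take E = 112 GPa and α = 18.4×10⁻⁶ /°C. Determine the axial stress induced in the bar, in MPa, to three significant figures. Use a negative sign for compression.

260 MPa

Free thermal expansion αLΔT = 18.4e-6 · 506 · -126 = -1.173 mm.
The walls impose strain ε = −(-1.173)/506 = 2.3184e-03; σ = Eε = 112000 · 2.3184e-03 = 259.7 MPa.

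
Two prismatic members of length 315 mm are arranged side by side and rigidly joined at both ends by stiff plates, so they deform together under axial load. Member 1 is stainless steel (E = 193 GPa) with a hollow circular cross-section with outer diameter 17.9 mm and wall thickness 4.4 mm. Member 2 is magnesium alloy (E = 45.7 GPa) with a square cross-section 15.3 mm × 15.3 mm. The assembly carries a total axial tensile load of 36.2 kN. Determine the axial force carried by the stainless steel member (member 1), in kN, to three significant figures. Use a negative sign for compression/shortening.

27.9 kN

A_1 = 186.6 mm².
A_2 = 234.1 mm².
Equal strain + equilibrium ⇒ each member carries load in proportion to AE: A₁E₁ = 36020000 N, A₂E₂ = 10700000 N, ΣAE = 46710000 N.
F₁ = P·A₁E₁/ΣAE = 36200·36020000/46710000 = 27910 N.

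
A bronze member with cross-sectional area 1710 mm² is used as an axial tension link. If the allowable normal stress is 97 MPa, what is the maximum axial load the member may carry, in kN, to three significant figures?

P_max = σ_allow · A = 97 · 1710 = 165900 N = 165.9 kN.

166 kN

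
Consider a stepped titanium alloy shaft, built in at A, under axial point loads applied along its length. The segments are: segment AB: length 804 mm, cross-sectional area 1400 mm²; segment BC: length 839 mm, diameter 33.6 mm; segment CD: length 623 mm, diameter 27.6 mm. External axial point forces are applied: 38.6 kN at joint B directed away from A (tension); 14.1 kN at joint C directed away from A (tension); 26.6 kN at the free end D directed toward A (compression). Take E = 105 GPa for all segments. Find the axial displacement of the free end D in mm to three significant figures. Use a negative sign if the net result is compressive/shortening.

Internal axial forces (sectioning from the free end, tension +): N_CD = -26.6 kN, N_BC = -12.5 kN, N_AB = 26.1 kN.
A_BC = 886.7 mm².
A_CD = 598.3 mm².
δ_AB = 26100·804/(1400·105000) = 0.1428 mm
δ_BC = -12500·839/(886.7·105000) = -0.1126 mm
δ_CD = -26600·623/(598.3·105000) = -0.2638 mm
δ = Σδ_i = -0.2337 mm.

-0.234 mm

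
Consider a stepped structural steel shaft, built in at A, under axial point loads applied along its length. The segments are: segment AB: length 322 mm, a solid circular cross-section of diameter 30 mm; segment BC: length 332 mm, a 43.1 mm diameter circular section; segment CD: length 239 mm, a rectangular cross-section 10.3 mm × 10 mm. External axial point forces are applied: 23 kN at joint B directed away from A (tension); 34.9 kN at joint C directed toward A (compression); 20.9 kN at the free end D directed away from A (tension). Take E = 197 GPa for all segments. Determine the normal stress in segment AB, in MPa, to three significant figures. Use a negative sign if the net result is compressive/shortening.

12.7 MPa

Internal axial forces (sectioning from the free end, tension +): N_CD = 20.9 kN, N_BC = -14 kN, N_AB = 9 kN.
A_AB = 706.9 mm².
σ_AB = N_AB/A_AB = 9000/706.9 = 12.73 MPa.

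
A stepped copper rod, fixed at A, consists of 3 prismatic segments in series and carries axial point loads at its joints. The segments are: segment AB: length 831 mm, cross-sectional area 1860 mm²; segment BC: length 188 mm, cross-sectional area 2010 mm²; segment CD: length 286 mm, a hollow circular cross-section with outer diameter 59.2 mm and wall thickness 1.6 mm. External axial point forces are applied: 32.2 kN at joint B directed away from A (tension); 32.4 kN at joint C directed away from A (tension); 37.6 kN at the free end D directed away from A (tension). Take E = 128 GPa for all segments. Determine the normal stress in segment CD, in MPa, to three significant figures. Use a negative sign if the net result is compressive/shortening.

Internal axial forces (sectioning from the free end, tension +): N_CD = 37.6 kN, N_BC = 70 kN, N_AB = 102.2 kN.
A_CD = 289.5 mm².
σ_CD = N_CD/A_CD = 37600/289.5 = 129.9 MPa.

130 MPa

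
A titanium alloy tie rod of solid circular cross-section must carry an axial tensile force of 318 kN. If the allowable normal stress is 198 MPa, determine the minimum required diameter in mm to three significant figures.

45.2 mm

Required area A ≥ P/σ_allow = 318000/198 = 1606 mm².
For a solid circular section, d ≥ √(4A/π) = 45.22 mm.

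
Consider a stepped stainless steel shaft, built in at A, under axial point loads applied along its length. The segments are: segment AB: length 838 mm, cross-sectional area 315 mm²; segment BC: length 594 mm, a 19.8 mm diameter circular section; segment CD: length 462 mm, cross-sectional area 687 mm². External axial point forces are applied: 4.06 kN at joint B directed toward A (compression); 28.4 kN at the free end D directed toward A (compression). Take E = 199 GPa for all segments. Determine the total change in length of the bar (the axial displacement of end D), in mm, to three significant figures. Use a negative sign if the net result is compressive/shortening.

Internal axial forces (sectioning from the free end, tension +): N_CD = -28.4 kN, N_BC = -28.4 kN, N_AB = -32.46 kN.
A_BC = 307.9 mm².
δ_AB = -32460·838/(315·199000) = -0.4339 mm
δ_BC = -28400·594/(307.9·199000) = -0.2753 mm
δ_CD = -28400·462/(687·199000) = -0.09597 mm
δ = Σδ_i = -0.8052 mm.

-0.805 mm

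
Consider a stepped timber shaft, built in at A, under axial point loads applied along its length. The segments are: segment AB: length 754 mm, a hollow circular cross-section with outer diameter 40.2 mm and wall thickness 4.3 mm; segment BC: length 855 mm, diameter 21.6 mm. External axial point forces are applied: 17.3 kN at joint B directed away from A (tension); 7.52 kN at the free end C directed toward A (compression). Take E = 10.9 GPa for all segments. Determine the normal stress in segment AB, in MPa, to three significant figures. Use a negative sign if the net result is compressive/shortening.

Internal axial forces (sectioning from the free end, tension +): N_BC = -7.52 kN, N_AB = 9.78 kN.
A_AB = 485 mm².
σ_AB = N_AB/A_AB = 9780/485 = 20.17 MPa.

20.2 MPa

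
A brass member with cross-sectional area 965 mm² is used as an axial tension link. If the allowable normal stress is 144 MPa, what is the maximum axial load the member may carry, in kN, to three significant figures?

P_max = σ_allow · A = 144 · 965 = 139000 N = 139 kN.

139 kN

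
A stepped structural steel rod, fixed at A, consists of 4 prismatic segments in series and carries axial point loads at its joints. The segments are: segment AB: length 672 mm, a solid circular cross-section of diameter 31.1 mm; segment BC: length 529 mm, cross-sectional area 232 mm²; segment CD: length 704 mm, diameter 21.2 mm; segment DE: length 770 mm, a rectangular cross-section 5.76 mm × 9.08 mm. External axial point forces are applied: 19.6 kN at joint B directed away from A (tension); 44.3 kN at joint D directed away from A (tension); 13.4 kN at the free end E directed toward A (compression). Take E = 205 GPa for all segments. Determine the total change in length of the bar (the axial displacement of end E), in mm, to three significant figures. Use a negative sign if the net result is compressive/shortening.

-0.100 mm

Internal axial forces (sectioning from the free end, tension +): N_DE = -13.4 kN, N_CD = 30.9 kN, N_BC = 30.9 kN, N_AB = 50.5 kN.
A_AB = 759.6 mm².
A_CD = 353 mm².
A_DE = 52.3 mm².
δ_AB = 50500·672/(759.6·205000) = 0.2179 mm
δ_BC = 30900·529/(232·205000) = 0.3437 mm
δ_CD = 30900·704/(353·205000) = 0.3006 mm
δ_DE = -13400·770/(52.3·205000) = -0.9624 mm
δ = Σδ_i = -0.1001 mm.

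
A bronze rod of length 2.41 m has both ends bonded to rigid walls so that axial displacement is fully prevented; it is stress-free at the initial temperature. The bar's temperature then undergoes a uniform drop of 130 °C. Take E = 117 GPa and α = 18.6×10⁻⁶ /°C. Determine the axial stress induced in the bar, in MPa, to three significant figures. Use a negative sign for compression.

Free thermal expansion αLΔT = 18.6e-6 · 2410 · -130 = -5.827 mm.
The walls impose strain ε = −(-5.827)/2410 = 2.4180e-03; σ = Eε = 117000 · 2.4180e-03 = 282.9 MPa.

283 MPa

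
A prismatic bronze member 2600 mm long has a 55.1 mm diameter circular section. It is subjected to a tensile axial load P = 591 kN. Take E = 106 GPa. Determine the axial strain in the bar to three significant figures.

A = 2384 mm².
σ = N/A = 247.9 MPa; ε = σ/E = 247.9/106000 = 2.338e-03.

0.00234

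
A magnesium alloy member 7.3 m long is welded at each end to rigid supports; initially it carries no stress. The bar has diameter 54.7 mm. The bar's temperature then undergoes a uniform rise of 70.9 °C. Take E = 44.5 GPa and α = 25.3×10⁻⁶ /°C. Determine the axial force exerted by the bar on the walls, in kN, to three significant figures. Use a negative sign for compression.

-188 kN

Free thermal expansion αLΔT = 25.3e-6 · 7300 · 70.9 = 13.09 mm.
The walls impose strain ε = −(13.09)/7300 = -1.7938e-03; σ = Eε = 44500 · -1.7938e-03 = -79.82 MPa.
Wall reaction R = σ·A = -79.82·2350 = -187600 N = -187.6 kN.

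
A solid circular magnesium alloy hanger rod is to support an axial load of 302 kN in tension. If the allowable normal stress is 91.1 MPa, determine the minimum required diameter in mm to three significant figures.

65.0 mm

Required area A ≥ P/σ_allow = 302000/91.1 = 3315 mm².
For a solid circular section, d ≥ √(4A/π) = 64.97 mm.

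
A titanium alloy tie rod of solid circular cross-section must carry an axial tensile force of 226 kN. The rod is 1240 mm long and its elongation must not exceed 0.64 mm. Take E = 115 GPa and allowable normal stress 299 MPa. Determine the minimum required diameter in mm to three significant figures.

Required area A ≥ P/σ_allow = 226000/299 = 755.9 mm².
For a solid circular section, d ≥ √(4A/π) = 31.02 mm.
Elongation limit: A ≥ PL/(Eδ_allow) = 226000·1240/(115000·0.64) = 3808 mm² ⇒ d ≥ 69.63 mm.
The elongation limit governs.

69.6 mm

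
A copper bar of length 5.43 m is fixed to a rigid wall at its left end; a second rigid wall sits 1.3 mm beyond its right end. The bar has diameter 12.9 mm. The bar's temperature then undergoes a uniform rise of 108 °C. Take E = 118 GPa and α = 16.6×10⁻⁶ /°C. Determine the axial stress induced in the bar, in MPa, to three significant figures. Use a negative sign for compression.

-183 MPa

Free thermal expansion αLΔT = 16.6e-6 · 5430 · 108 = 9.735 mm.
The walls engage after the gap closes; constrained expansion = 9.735 − 1.3 = 8.435 mm.
The walls impose strain ε = −(8.435)/5430 = -1.5534e-03; σ = Eε = 118000 · -1.5534e-03 = -183.3 MPa.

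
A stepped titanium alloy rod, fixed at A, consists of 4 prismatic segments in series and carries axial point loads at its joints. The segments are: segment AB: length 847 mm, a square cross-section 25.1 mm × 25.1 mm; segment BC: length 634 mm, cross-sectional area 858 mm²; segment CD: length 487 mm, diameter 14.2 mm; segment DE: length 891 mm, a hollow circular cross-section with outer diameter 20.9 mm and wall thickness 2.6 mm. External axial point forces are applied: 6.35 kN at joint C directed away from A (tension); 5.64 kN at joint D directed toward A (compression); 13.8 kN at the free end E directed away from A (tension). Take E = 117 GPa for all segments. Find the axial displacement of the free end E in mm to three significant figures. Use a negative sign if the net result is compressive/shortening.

Internal axial forces (sectioning from the free end, tension +): N_DE = 13.8 kN, N_CD = 8.16 kN, N_BC = 14.51 kN, N_AB = 14.51 kN.
A_AB = 630 mm².
A_CD = 158.4 mm².
A_DE = 149.5 mm².
δ_AB = 14510·847/(630·117000) = 0.1667 mm
δ_BC = 14510·634/(858·117000) = 0.09164 mm
δ_CD = 8160·487/(158.4·117000) = 0.2145 mm
δ_DE = 13800·891/(149.5·117000) = 0.7031 mm
δ = Σδ_i = 1.176 mm.

1.18 mm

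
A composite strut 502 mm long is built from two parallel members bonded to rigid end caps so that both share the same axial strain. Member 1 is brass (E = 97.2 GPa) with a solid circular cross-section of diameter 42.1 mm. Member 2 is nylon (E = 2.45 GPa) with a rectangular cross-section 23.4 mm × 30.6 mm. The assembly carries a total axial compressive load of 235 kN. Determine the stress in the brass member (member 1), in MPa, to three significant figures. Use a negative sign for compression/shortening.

A_1 = 1392 mm².
A_2 = 716 mm².
Equal strain + equilibrium ⇒ each member carries load in proportion to AE: A₁E₁ = 135300000 N, A₂E₂ = 1754000 N, ΣAE = 137100000 N.
σ₁ = P·E₁/ΣAE = -235000·97200/137100000 = -166.7 MPa.

-167 MPa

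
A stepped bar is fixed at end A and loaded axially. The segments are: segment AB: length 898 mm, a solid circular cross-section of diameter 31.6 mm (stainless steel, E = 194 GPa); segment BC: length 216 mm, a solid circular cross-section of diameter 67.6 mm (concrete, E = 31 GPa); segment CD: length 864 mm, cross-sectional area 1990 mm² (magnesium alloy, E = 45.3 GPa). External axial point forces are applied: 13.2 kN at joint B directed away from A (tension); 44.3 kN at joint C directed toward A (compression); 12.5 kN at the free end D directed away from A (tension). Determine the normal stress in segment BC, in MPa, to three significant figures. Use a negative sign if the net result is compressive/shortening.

Internal axial forces (sectioning from the free end, tension +): N_CD = 12.5 kN, N_BC = -31.8 kN, N_AB = -18.6 kN.
A_BC = 3589 mm².
σ_BC = N_BC/A_BC = -31800/3589 = -8.86 MPa.

-8.86 MPa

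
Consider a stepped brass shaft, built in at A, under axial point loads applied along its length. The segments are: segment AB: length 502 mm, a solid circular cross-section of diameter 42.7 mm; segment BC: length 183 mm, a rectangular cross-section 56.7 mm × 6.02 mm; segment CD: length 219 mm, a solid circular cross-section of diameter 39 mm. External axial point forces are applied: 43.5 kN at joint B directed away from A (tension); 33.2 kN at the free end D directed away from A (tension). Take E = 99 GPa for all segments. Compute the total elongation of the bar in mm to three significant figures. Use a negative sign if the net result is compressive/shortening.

Internal axial forces (sectioning from the free end, tension +): N_CD = 33.2 kN, N_BC = 33.2 kN, N_AB = 76.7 kN.
A_AB = 1432 mm².
A_BC = 341.3 mm².
A_CD = 1195 mm².
δ_AB = 76700·502/(1432·99000) = 0.2716 mm
δ_BC = 33200·183/(341.3·99000) = 0.1798 mm
δ_CD = 33200·219/(1195·99000) = 0.06148 mm
δ = Σδ_i = 0.5129 mm.

0.513 mm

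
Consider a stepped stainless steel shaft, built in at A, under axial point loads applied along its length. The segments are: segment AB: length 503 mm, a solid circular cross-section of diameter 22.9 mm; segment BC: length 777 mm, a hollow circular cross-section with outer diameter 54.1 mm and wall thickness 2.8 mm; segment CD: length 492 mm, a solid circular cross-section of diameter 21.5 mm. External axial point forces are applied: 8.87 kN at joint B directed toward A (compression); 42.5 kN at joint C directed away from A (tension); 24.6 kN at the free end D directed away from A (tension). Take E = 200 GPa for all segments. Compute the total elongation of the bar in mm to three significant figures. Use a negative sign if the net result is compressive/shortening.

1.10 mm

Internal axial forces (sectioning from the free end, tension +): N_CD = 24.6 kN, N_BC = 67.1 kN, N_AB = 58.23 kN.
A_AB = 411.9 mm².
A_BC = 451.3 mm².
A_CD = 363.1 mm².
δ_AB = 58230·503/(411.9·200000) = 0.3556 mm
δ_BC = 67100·777/(451.3·200000) = 0.5777 mm
δ_CD = 24600·492/(363.1·200000) = 0.1667 mm
δ = Σδ_i = 1.1 mm.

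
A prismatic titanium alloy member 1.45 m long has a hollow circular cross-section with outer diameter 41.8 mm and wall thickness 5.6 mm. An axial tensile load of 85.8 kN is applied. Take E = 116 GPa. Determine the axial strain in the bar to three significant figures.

A = 636.9 mm².
σ = N/A = 134.7 MPa; ε = σ/E = 134.7/116000 = 1.161e-03.

0.00116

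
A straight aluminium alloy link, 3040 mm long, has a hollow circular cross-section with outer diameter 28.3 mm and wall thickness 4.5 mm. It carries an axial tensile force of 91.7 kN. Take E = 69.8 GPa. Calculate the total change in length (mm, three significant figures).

11.9 mm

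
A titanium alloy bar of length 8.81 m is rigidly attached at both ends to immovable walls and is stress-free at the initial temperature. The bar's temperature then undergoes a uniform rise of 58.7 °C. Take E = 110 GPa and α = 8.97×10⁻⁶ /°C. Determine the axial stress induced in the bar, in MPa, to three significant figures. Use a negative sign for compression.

-57.9 MPa

Free thermal expansion αLΔT = 8.97e-6 · 8810 · 58.7 = 4.639 mm.
The walls impose strain ε = −(4.639)/8810 = -5.2654e-04; σ = Eε = 110000 · -5.2654e-04 = -57.92 MPa.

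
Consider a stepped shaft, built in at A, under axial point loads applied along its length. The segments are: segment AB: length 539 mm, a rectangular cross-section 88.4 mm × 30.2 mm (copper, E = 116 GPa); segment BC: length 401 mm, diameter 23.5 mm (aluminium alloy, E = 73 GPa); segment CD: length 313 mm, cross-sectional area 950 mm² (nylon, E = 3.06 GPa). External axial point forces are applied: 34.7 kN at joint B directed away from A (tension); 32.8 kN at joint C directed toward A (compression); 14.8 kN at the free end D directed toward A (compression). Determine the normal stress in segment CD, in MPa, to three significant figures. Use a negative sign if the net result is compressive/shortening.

Internal axial forces (sectioning from the free end, tension +): N_CD = -14.8 kN, N_BC = -47.6 kN, N_AB = -12.9 kN.
σ_CD = N_CD/A_CD = -14800/950 = -15.58 MPa.

-15.6 MPa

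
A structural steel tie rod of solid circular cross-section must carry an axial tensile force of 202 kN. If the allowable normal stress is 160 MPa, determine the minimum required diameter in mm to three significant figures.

Required area A ≥ P/σ_allow = 202000/160 = 1262 mm².
For a solid circular section, d ≥ √(4A/π) = 40.09 mm.

40.1 mm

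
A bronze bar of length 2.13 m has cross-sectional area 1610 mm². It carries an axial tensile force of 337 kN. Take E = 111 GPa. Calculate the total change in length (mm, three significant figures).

δ_mech = NL/(AE) = 337000·2130/(1610·111000) = 4.017 mm.

4.02 mm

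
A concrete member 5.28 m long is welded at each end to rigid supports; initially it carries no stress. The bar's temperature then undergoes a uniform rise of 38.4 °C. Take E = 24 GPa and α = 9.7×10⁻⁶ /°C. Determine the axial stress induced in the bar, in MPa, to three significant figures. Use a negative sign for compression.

-8.94 MPa

Free thermal expansion αLΔT = 9.7e-6 · 5280 · 38.4 = 1.967 mm.
The walls impose strain ε = −(1.967)/5280 = -3.7248e-04; σ = Eε = 24000 · -3.7248e-04 = -8.94 MPa.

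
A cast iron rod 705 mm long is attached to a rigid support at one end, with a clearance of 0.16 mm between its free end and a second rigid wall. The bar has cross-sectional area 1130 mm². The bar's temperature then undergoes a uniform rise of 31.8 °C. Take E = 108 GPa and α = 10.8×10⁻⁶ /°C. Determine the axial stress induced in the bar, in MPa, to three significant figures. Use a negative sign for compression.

-12.6 MPa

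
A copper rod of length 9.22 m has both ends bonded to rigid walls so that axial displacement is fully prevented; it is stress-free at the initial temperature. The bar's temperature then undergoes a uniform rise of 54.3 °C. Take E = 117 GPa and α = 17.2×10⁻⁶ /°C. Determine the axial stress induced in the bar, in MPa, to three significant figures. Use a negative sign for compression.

Free thermal expansion αLΔT = 17.2e-6 · 9220 · 54.3 = 8.611 mm.
The walls impose strain ε = −(8.611)/9220 = -9.3396e-04; σ = Eε = 117000 · -9.3396e-04 = -109.3 MPa.

-109 MPa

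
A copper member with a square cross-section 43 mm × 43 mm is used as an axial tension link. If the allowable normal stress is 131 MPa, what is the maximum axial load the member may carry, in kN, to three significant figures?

242 kN

A = 1849 mm².
P_max = σ_allow · A = 131 · 1849 = 242200 N = 242.2 kN.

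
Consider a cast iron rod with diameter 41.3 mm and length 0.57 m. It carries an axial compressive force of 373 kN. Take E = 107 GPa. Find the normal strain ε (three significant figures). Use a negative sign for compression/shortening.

-0.00260

A = 1340 mm².
σ = N/A = -278.4 MPa; ε = σ/E = -278.4/107000 = -2.602e-03.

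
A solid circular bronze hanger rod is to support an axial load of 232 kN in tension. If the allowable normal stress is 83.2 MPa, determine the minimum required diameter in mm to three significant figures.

59.6 mm

Required area A ≥ P/σ_allow = 232000/83.2 = 2788 mm².
For a solid circular section, d ≥ √(4A/π) = 59.59 mm.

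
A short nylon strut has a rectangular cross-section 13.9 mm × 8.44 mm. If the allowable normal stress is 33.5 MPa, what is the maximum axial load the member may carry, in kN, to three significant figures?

A = 117.3 mm².
P_max = σ_allow · A = 33.5 · 117.3 = 3930 N = 3.93 kN.

3.93 kN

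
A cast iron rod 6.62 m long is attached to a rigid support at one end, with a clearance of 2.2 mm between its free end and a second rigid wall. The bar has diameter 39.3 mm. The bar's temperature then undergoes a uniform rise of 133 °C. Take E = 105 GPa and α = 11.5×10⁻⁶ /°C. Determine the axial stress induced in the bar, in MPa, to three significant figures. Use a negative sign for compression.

-126 MPa

Free thermal expansion αLΔT = 11.5e-6 · 6620 · 133 = 10.13 mm.
The walls engage after the gap closes; constrained expansion = 10.13 − 2.2 = 7.925 mm.
The walls impose strain ε = −(7.925)/6620 = -1.1972e-03; σ = Eε = 105000 · -1.1972e-03 = -125.7 MPa.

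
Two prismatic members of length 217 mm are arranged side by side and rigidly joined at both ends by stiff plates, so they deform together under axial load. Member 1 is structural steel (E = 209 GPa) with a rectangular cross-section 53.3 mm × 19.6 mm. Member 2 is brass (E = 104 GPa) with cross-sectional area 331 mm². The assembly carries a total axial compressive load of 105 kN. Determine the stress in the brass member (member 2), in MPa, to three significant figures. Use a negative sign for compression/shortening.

A_1 = 1045 mm².
Equal strain + equilibrium ⇒ each member carries load in proportion to AE: A₁E₁ = 218300000 N, A₂E₂ = 34420000 N, ΣAE = 252800000 N.
σ₂ = P·E₂/ΣAE = -105000·104000/252800000 = -43.2 MPa.

-43.2 MPa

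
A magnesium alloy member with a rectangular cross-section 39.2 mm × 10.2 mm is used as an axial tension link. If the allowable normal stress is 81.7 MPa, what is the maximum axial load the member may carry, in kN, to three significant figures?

A = 399.8 mm².
P_max = σ_allow · A = 81.7 · 399.8 = 32670 N = 32.67 kN.

32.7 kN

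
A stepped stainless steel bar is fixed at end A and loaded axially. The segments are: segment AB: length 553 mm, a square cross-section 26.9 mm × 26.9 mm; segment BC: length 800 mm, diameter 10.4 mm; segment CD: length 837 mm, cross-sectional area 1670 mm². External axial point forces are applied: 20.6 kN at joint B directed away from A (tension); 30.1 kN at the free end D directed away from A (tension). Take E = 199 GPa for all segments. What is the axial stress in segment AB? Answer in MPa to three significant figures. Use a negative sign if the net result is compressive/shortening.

Internal axial forces (sectioning from the free end, tension +): N_CD = 30.1 kN, N_BC = 30.1 kN, N_AB = 50.7 kN.
A_AB = 723.6 mm².
σ_AB = N_AB/A_AB = 50700/723.6 = 70.07 MPa.

70.1 MPa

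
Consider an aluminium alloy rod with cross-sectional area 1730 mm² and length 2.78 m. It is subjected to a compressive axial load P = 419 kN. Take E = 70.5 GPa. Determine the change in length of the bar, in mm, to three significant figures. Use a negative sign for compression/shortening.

-9.55 mm

δ_mech = NL/(AE) = -419000·2780/(1730·70500) = -9.55 mm.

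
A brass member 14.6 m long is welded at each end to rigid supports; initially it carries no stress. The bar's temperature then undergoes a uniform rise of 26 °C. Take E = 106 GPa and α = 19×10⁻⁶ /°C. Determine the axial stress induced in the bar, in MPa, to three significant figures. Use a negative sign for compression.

-52.4 MPa

Free thermal expansion αLΔT = 19e-6 · 14600 · 26 = 7.212 mm.
The walls impose strain ε = −(7.212)/14600 = -4.9400e-04; σ = Eε = 106000 · -4.9400e-04 = -52.36 MPa.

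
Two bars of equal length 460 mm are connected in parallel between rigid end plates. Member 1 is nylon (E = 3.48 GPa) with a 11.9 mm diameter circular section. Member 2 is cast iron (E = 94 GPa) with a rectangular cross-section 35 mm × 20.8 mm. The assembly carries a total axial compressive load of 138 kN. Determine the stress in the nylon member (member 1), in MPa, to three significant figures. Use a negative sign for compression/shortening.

-6.98 MPa

A_1 = 111.2 mm².
A_2 = 728 mm².
Equal strain + equilibrium ⇒ each member carries load in proportion to AE: A₁E₁ = 387000 N, A₂E₂ = 68430000 N, ΣAE = 68820000 N.
σ₁ = P·E₁/ΣAE = -138000·3480/68820000 = -6.978 MPa.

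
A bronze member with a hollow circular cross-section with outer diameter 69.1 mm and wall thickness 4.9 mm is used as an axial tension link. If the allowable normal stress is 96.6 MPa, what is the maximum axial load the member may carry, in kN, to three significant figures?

A = 988.3 mm².
P_max = σ_allow · A = 96.6 · 988.3 = 95470 N = 95.47 kN.

95.5 kN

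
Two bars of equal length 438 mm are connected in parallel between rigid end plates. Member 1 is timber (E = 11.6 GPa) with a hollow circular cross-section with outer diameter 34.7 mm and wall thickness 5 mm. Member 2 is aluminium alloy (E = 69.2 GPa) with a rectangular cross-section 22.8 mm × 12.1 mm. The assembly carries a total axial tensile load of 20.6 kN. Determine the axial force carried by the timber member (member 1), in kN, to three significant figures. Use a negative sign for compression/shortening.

4.55 kN

A_1 = 466.5 mm².
A_2 = 275.9 mm².
Equal strain + equilibrium ⇒ each member carries load in proportion to AE: A₁E₁ = 5412000 N, A₂E₂ = 19090000 N, ΣAE = 24500000 N.
F₁ = P·A₁E₁/ΣAE = 20600·5412000/24500000 = 4550 N.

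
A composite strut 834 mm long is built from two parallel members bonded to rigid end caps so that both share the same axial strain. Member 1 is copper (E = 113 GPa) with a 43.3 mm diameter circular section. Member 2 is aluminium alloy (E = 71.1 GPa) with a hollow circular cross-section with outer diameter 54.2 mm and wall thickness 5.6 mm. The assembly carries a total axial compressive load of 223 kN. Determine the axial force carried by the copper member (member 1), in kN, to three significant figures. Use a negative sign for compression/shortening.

A_1 = 1473 mm².
A_2 = 855 mm².
Equal strain + equilibrium ⇒ each member carries load in proportion to AE: A₁E₁ = 166400000 N, A₂E₂ = 60790000 N, ΣAE = 227200000 N.
F₁ = P·A₁E₁/ΣAE = -223000·166400000/227200000 = -163300 N.

-163 kN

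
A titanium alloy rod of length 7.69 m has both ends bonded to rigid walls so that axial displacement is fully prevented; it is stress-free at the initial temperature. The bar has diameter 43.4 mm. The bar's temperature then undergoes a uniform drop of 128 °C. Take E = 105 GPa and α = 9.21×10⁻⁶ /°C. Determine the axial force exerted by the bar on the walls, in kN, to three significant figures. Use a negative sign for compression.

Free thermal expansion αLΔT = 9.21e-6 · 7690 · -128 = -9.066 mm.
The walls impose strain ε = −(-9.066)/7690 = 1.1789e-03; σ = Eε = 105000 · 1.1789e-03 = 123.8 MPa.
Wall reaction R = σ·A = 123.8·1479 = 183100 N = 183.1 kN.

183 kN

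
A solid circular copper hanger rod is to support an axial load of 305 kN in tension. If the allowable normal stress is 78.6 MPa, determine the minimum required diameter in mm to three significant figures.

70.3 mm

Required area A ≥ P/σ_allow = 305000/78.6 = 3880 mm².
For a solid circular section, d ≥ √(4A/π) = 70.29 mm.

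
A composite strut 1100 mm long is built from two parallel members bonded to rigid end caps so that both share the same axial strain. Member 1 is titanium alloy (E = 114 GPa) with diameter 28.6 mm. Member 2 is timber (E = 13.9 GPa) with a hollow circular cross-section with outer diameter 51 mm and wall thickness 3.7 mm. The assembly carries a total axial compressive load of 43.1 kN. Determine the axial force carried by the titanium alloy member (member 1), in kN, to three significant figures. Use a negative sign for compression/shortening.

A_1 = 642.4 mm².
A_2 = 549.8 mm².
Equal strain + equilibrium ⇒ each member carries load in proportion to AE: A₁E₁ = 73240000 N, A₂E₂ = 7642000 N, ΣAE = 80880000 N.
F₁ = P·A₁E₁/ΣAE = -43100·73240000/80880000 = -39030 N.

-39.0 kN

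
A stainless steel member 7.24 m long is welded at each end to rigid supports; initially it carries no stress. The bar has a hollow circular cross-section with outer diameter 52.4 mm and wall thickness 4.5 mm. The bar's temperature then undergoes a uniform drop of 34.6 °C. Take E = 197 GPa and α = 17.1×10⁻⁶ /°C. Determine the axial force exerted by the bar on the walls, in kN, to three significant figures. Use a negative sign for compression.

78.9 kN

Free thermal expansion αLΔT = 17.1e-6 · 7240 · -34.6 = -4.284 mm.
The walls impose strain ε = −(-4.284)/7240 = 5.9166e-04; σ = Eε = 197000 · 5.9166e-04 = 116.6 MPa.
Wall reaction R = σ·A = 116.6·677.2 = 78930 N = 78.93 kN.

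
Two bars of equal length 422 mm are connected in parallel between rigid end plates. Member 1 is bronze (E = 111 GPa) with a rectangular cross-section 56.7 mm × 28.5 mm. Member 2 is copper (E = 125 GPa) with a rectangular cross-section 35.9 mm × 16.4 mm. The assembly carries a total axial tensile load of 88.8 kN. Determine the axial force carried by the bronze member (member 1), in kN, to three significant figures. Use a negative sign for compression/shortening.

63.0 kN

A_1 = 1616 mm².
A_2 = 588.8 mm².
Equal strain + equilibrium ⇒ each member carries load in proportion to AE: A₁E₁ = 179400000 N, A₂E₂ = 73590000 N, ΣAE = 253000000 N.
F₁ = P·A₁E₁/ΣAE = 88800·179400000/253000000 = 62970 N.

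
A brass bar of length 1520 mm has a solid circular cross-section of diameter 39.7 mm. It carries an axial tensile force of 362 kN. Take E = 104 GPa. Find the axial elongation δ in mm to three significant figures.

A = 1238 mm².
δ_mech = NL/(AE) = 362000·1520/(1238·104000) = 4.274 mm.

4.27 mm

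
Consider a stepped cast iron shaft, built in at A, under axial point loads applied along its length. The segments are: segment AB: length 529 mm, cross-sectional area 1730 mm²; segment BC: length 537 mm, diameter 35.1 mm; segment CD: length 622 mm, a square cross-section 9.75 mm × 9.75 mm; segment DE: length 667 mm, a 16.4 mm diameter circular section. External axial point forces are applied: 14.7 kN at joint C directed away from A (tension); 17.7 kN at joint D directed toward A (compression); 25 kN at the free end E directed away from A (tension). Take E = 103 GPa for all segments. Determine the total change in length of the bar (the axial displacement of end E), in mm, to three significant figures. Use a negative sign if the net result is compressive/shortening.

1.41 mm

Internal axial forces (sectioning from the free end, tension +): N_DE = 25 kN, N_CD = 7.3 kN, N_BC = 22 kN, N_AB = 22 kN.
A_BC = 967.6 mm².
A_CD = 95.06 mm².
A_DE = 211.2 mm².
δ_AB = 22000·529/(1730·103000) = 0.06531 mm
δ_BC = 22000·537/(967.6·103000) = 0.1185 mm
δ_CD = 7300·622/(95.06·103000) = 0.4637 mm
δ_DE = 25000·667/(211.2·103000) = 0.7664 mm
δ = Σδ_i = 1.414 mm.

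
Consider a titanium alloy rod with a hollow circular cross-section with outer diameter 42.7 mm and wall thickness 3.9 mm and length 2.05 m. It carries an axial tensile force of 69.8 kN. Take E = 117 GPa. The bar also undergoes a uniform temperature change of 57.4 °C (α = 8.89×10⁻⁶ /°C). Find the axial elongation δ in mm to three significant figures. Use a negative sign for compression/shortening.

A = 475.4 mm².
δ_mech = NL/(AE) = 69800·2050/(475.4·117000) = 2.573 mm.
δ_thermal = αLΔT = 8.89e-6·2050·57.4 = 1.046 mm.
δ = δ_mech + δ_thermal = 3.619 mm.

3.62 mm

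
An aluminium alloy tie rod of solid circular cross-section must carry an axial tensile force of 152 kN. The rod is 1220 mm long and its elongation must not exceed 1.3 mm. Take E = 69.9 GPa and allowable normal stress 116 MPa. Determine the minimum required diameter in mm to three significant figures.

51.0 mm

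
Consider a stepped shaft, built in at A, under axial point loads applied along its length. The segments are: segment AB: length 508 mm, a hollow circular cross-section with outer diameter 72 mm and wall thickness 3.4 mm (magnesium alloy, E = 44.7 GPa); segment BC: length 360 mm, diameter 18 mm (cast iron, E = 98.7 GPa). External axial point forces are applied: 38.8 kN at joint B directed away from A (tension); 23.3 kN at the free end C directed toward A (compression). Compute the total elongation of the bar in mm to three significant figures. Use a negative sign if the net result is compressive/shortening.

-0.0936 mm

Internal axial forces (sectioning from the free end, tension +): N_BC = -23.3 kN, N_AB = 15.5 kN.
A_AB = 732.7 mm².
A_BC = 254.5 mm².
δ_AB = 15500·508/(732.7·44700) = 0.2404 mm
δ_BC = -23300·360/(254.5·98700) = -0.334 mm
δ = Σδ_i = -0.09357 mm.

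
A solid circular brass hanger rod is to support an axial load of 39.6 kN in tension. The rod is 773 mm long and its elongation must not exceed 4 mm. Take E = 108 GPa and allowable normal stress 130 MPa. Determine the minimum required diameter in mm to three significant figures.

19.7 mm

Required area A ≥ P/σ_allow = 39600/130 = 304.6 mm².
For a solid circular section, d ≥ √(4A/π) = 19.69 mm.
Elongation limit: A ≥ PL/(Eδ_allow) = 39600·773/(108000·4) = 70.86 mm² ⇒ d ≥ 9.498 mm.
The stress limit governs.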